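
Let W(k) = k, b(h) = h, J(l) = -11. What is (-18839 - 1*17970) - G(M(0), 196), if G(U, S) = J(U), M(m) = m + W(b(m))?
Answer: -36798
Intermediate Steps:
M(m) = 2*m (M(m) = m + m = 2*m)
G(U, S) = -11
(-18839 - 1*17970) - G(M(0), 196) = (-18839 - 1*17970) - 1*(-11) = (-18839 - 17970) + 11 = -36809 + 11 = -36798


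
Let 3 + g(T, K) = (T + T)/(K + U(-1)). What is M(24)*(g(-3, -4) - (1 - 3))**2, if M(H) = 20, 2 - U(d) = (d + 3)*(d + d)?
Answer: 320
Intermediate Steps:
U(d) = 2 - 2*d*(3 + d) (U(d) = 2 - (d + 3)*(d + d) = 2 - (3 + d)*2*d = 2 - 2*d*(3 + d))
g(T, K) = -3 + 2*T/(6 + K) (g(T, K) = -3 + (T + T)/(K + (2 - 6*(-1) - 2*(-1)**2)) = -3 + (2*T)/(K + (2 + 6 - 2*1)) = -3 + (2*T)/(K + (2 + 6 - 2)) = -3 + (2*T)/(K + 6) = -3 + (2*T)/(6 + K) = -3 + 2*T/(6 + K))
M(24)*(g(-3, -4) - (1 - 3))**2 = 20*((-18 - 3*(-4) + 2*(-3))/(6 - 4) - (1 - 3))**2 = 20*((-18 + 12 - 6)/2 - 1*(-2))**2 = 20*((1/2)*(-12) + 2)**2 = 20*(-6 + 2)**2 = 20*(-4)**2 = 20*16 = 320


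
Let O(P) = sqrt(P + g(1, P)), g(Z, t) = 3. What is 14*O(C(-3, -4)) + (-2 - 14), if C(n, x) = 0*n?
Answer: -16 + 14*sqrt(3) ≈ 8.2487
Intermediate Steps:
C(n, x) = 0
O(P) = sqrt(3 + P) (O(P) = sqrt(P + 3) = sqrt(3 + P))
14*O(C(-3, -4)) + (-2 - 14) = 14*sqrt(3 + 0) + (-2 - 14) = 14*sqrt(3) - 16 = -16 + 14*sqrt(3)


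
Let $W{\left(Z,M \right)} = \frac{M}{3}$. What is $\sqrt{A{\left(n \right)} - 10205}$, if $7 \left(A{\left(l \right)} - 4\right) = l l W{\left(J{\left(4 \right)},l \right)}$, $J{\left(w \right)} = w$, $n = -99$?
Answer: $\frac{2 i \sqrt{690970}}{7} \approx 237.5 i$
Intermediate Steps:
$W{\left(Z,M \right)} = \frac{M}{3}$ ($W{\left(Z,M \right)} = M \frac{1}{3} = \frac{M}{3}$)
$A{\left(l \right)} = 4 + \frac{l^{3}}{21}$ ($A{\left(l \right)} = 4 + \frac{l l \frac{l}{3}}{7} = 4 + \frac{l^{2} \frac{l}{3}}{7} = 4 + \frac{\frac{1}{3} l^{3}}{7} = 4 + \frac{l^{3}}{21}$)
$\sqrt{A{\left(n \right)} - 10205} = \sqrt{\left(4 + \frac{\left(-99\right)^{3}}{21}\right) - 10205} = \sqrt{\left(4 + \frac{1}{21} \left(-970299\right)\right) - 10205} = \sqrt{\left(4 - \frac{323433}{7}\right) - 10205} = \sqrt{- \frac{323405}{7} - 10205} = \sqrt{- \frac{394840}{7}} = \frac{2 i \sqrt{690970}}{7}$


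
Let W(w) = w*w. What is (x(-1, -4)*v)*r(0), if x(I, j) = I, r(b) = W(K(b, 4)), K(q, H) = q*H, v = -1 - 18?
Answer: 0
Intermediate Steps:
v = -19
K(q, H) = H*q
W(w) = w**2
r(b) = 16*b**2 (r(b) = (4*b)**2 = 16*b**2)
(x(-1, -4)*v)*r(0) = (-1*(-19))*(16*0**2) = 19*(16*0) = 19*0 = 0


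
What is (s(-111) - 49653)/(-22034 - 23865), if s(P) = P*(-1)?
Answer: 49542/45899 ≈ 1.0794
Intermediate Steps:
s(P) = -P
(s(-111) - 49653)/(-22034 - 23865) = (-1*(-111) - 49653)/(-22034 - 23865) = (111 - 49653)/(-45899) = -49542*(-1/45899) = 49542/45899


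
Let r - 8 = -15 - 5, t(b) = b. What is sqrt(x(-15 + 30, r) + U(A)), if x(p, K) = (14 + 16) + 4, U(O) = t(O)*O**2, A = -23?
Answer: I*sqrt(12133) ≈ 110.15*I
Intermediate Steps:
r = -12 (r = 8 + (-15 - 5) = 8 - 20 = -12)
U(O) = O**3 (U(O) = O*O**2 = O**3)
x(p, K) = 34 (x(p, K) = 30 + 4 = 34)
sqrt(x(-15 + 30, r) + U(A)) = sqrt(34 + (-23)**3) = sqrt(34 - 12167) = sqrt(-12133) = I*sqrt(12133)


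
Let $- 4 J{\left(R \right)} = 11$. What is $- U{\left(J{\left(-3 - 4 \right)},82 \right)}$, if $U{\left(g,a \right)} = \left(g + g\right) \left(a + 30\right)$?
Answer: $616$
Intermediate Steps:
$J{\left(R \right)} = - \frac{11}{4}$ ($J{\left(R \right)} = \left(- \frac{1}{4}\right) 11 = - \frac{11}{4}$)
$U{\left(g,a \right)} = 2 g \left(30 + a\right)$
$- U{\left(J{\left(-3 - 4 \right)},82 \right)} = - \frac{2 \left(-11\right) \left(30 + 82\right)}{4} = - \frac{2 \left(-11\right) 112}{4} = \left(-1\right) \left(-616\right) = 616$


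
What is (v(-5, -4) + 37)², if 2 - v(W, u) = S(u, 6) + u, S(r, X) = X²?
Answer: 49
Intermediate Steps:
v(W, u) = -34 - u (v(W, u) = 2 - (6² + u) = 2 - (36 + u) = 2 + (-36 - u) = -34 - u)
(v(-5, -4) + 37)² = ((-34 - 1*(-4)) + 37)² = ((-34 + 4) + 37)² = (-30 + 37)² = 7² = 49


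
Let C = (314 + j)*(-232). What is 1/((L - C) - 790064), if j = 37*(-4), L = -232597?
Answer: -1/984149 ≈ -1.0161e-6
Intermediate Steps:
j = -148
C = -38512 (C = (314 - 148)*(-232) = 166*(-232) = -38512)
1/((L - C) - 790064) = 1/((-232597 - 1*(-38512)) - 790064) = 1/((-232597 + 38512) - 790064) = 1/(-194085 - 790064) = 1/(-984149) = -1/984149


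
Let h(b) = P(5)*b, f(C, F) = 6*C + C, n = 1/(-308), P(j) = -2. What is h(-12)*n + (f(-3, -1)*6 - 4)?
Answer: -10016/77 ≈ -130.08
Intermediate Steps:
n = -1/308 ≈ -0.0032468
f(C, F) = 7*C
h(b) = -2*b
h(-12)*n + (f(-3, -1)*6 - 4) = -2*(-12)*(-1/308) + ((7*(-3))*6 - 4) = 24*(-1/308) + (-21*6 - 4) = -6/77 + (-126 - 4) = -6/77 - 130 = -10016/77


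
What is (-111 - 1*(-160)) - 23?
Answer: 26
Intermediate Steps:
(-111 - 1*(-160)) - 23 = (-111 + 160) - 23 = 49 - 23 = 26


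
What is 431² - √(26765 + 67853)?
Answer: 185761 - √94618 ≈ 1.8545e+5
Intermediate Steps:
431² - √(26765 + 67853) = 185761 - √94618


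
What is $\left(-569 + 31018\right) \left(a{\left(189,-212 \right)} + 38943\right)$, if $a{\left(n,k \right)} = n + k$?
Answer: $1185075080$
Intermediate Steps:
$a{\left(n,k \right)} = k + n$
$\left(-569 + 31018\right) \left(a{\left(189,-212 \right)} + 38943\right) = \left(-569 + 31018\right) \left(\left(-212 + 189\right) + 38943\right) = 30449 \left(-23 + 38943\right) = 30449 \cdot 38920 = 1185075080$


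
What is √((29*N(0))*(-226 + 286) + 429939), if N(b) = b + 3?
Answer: 3*√48351 ≈ 659.67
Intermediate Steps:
N(b) = 3 + b
√((29*N(0))*(-226 + 286) + 429939) = √((29*(3 + 0))*(-226 + 286) + 429939) = √((29*3)*60 + 429939) = √(87*60 + 429939) = √(5220 + 429939) = √435159 = 3*√48351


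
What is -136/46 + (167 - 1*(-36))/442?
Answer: -25387/10166 ≈ -2.4972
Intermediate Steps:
-136/46 + (167 - 1*(-36))/442 = -136*1/46 + (167 + 36)*(1/442) = -68/23 + 203*(1/442) = -68/23 + 203/442 = -25387/10166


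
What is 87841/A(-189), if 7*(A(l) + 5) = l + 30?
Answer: -614887/194 ≈ -3169.5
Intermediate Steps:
A(l) = -5/7 + l/7 (A(l) = -5 + (l + 30)/7 = -5 + (30 + l)/7 = -5 + (30/7 + l/7) = -5/7 + l/7)
87841/A(-189) = 87841/(-5/7 + (⅐)*(-189)) = 87841/(-5/7 - 27) = 87841/(-194/7) = 87841*(-7/194) = -614887/194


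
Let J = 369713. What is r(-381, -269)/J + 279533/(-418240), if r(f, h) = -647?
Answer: -103617585309/154628765120 ≈ -0.67010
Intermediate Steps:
r(-381, -269)/J + 279533/(-418240) = -647/369713 + 279533/(-418240) = -647*1/369713 + 279533*(-1/418240) = -647/369713 - 279533/418240 = -103617585309/154628765120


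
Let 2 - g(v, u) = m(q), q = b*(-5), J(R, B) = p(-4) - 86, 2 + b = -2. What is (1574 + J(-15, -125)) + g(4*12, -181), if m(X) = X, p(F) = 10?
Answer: 1480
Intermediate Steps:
b = -4 (b = -2 - 2 = -4)
J(R, B) = -76 (J(R, B) = 10 - 86 = -76)
q = 20 (q = -4*(-5) = 20)
g(v, u) = -18 (g(v, u) = 2 - 1*20 = 2 - 20 = -18)
(1574 + J(-15, -125)) + g(4*12, -181) = (1574 - 76) - 18 = 1498 - 18 = 1480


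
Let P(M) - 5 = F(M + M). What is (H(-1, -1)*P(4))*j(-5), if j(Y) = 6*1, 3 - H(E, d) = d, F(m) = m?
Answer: 312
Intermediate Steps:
P(M) = 5 + 2*M (P(M) = 5 + (M + M) = 5 + 2*M)
H(E, d) = 3 - d
j(Y) = 6
(H(-1, -1)*P(4))*j(-5) = ((3 - 1*(-1))*(5 + 2*4))*6 = ((3 + 1)*(5 + 8))*6 = (4*13)*6 = 52*6 = 312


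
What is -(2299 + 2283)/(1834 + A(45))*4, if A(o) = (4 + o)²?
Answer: -18328/4235 ≈ -4.3277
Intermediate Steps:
-(2299 + 2283)/(1834 + A(45))*4 = -(2299 + 2283)/(1834 + (4 + 45)²)*4 = -4582/(1834 + 49²)*4 = -4582/(1834 + 2401)*4 = -4582/4235*4 = -4582*(1/4235)*4 = -4582*4/4235 = -1*18328/4235 = -18328/4235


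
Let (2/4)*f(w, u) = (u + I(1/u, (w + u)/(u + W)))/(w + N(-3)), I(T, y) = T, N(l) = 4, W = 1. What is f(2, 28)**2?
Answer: 616225/7056 ≈ 87.333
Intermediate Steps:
f(w, u) = 2*(u + 1/u)/(4 + w) (f(w, u) = 2*((u + 1/u)/(w + 4)) = 2*((u + 1/u)/(4 + w)) = 2*(u + 1/u)/(4 + w))
f(2, 28)**2 = (2*(1 + 28**2)/(28*(4 + 2)))**2 = (2*(1/28)*(1 + 784)/6)**2 = (2*(1/28)*(1/6)*785)**2 = (785/84)**2 = 616225/7056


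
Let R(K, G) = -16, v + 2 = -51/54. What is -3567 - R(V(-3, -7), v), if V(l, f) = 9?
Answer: -3551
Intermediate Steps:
v = -53/18 (v = -2 - 51/54 = -2 - 51*1/54 = -2 - 17/18 = -53/18 ≈ -2.9444)
-3567 - R(V(-3, -7), v) = -3567 - 1*(-16) = -3567 + 16 = -3551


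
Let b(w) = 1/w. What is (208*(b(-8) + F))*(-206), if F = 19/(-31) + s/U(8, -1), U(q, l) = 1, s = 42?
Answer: -54807948/31 ≈ -1.7680e+6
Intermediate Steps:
b(w) = 1/w
F = 1283/31 (F = 19/(-31) + 42/1 = 19*(-1/31) + 42*1 = -19/31 + 42 = 1283/31 ≈ 41.387)
(208*(b(-8) + F))*(-206) = (208*(1/(-8) + 1283/31))*(-206) = (208*(-⅛ + 1283/31))*(-206) = (208*(10233/248))*(-206) = (266058/31)*(-206) = -54807948/31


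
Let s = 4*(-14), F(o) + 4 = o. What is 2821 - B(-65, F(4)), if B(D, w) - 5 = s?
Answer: 2872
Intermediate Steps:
F(o) = -4 + o
s = -56
B(D, w) = -51 (B(D, w) = 5 - 56 = -51)
2821 - B(-65, F(4)) = 2821 - 1*(-51) = 2821 + 51 = 2872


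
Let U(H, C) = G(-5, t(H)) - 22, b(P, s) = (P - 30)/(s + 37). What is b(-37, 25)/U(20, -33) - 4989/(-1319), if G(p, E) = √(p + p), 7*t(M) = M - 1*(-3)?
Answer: 77373649/20199166 + 67*I*√10/30628 ≈ 3.8305 + 0.0069176*I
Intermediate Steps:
t(M) = 3/7 + M/7 (t(M) = (M - 1*(-3))/7 = (M + 3)/7 = (3 + M)/7 = 3/7 + M/7)
G(p, E) = √2*√p (G(p, E) = √(2*p) = √2*√p)
b(P, s) = (-30 + P)/(37 + s)
U(H, C) = -22 + I*√10 (U(H, C) = √2*√(-5) - 22 = √2*(I*√5) - 22 = I*√10 - 22 = -22 + I*√10)
b(-37, 25)/U(20, -33) - 4989/(-1319) = ((-30 - 37)/(37 + 25))/(-22 + I*√10) - 4989/(-1319) = (-67/62)/(-22 + I*√10) - 4989*(-1/1319) = ((1/62)*(-67))/(-22 + I*√10) + 4989/1319 = -67/(62*(-22 + I*√10)) + 4989/1319 = 4989/1319 - 67/(62*(-22 + I*√10))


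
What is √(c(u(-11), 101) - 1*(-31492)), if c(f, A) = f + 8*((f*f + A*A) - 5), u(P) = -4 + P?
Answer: √114845 ≈ 338.89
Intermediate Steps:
c(f, A) = -40 + f + 8*A² + 8*f² (c(f, A) = f + 8*((f² + A²) - 5) = f + 8*((A² + f²) - 5) = f + 8*(-5 + A² + f²) = f + (-40 + 8*A² + 8*f²) = -40 + f + 8*A² + 8*f²)
√(c(u(-11), 101) - 1*(-31492)) = √((-40 + (-4 - 11) + 8*101² + 8*(-4 - 11)²) - 1*(-31492)) = √((-40 - 15 + 8*10201 + 8*(-15)²) + 31492) = √((-40 - 15 + 81608 + 8*225) + 31492) = √((-40 - 15 + 81608 + 1800) + 31492) = √(83353 + 31492) = √114845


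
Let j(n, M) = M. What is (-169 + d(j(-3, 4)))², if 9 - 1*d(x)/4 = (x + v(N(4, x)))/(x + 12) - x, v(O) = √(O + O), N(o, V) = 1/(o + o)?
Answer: 893025/64 ≈ 13954.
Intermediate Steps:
N(o, V) = 1/(2*o)
v(O) = √2*√O (v(O) = √(2*O) = √2*√O)
d(x) = 36 + 4*x - 4*(½ + x)/(12 + x) (d(x) = 36 - 4*((x + √2*√((½)/4))/(x + 12) - x) = 36 - 4*((x + √2*√((½)*(¼)))/(12 + x) - x) = 36 - 4*((x + √2*√(⅛))/(12 + x) - x) = 36 - 4*((x + √2*(√2/4))/(12 + x) - x) = 36 - 4*((x + ½)/(12 + x) - x) = 36 - 4*((½ + x)/(12 + x) - x) = 36 - 4*(-x + (½ + x)/(12 + x)) = 36 + (4*x - 4*(½ + x)/(12 + x)) = 36 + 4*x - 4*(½ + x)/(12 + x))
(-169 + d(j(-3, 4)))² = (-169 + 2*(215 + 2*4² + 40*4)/(12 + 4))² = (-169 + 2*(215 + 2*16 + 160)/16)² = (-169 + 2*(1/16)*(215 + 32 + 160))² = (-169 + 2*(1/16)*407)² = (-169 + 407/8)² = (-945/8)² = 893025/64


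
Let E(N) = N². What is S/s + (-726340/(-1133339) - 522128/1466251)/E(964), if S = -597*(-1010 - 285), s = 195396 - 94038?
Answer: 49745648655536802690581/6521823084339286534548 ≈ 7.6276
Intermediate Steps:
s = 101358
S = 773115 (S = -597*(-1295) = 773115)
S/s + (-726340/(-1133339) - 522128/1466251)/E(964) = 773115/101358 + (-726340/(-1133339) - 522128/1466251)/(964²) = 773115*(1/101358) + (-726340*(-1/1133339) - 522128*1/1466251)/929296 = 257705/33786 + (726340/1133339 - 522128/1466251)*(1/929296) = 257705/33786 + (473248725948/1661759442089)*(1/929296) = 257705/33786 + 118312181487/386066600623884836 = 49745648655536802690581/6521823084339286534548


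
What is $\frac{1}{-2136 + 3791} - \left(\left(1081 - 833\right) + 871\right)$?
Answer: $- \frac{1851944}{1655} \approx -1119.0$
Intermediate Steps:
$\frac{1}{-2136 + 3791} - \left(\left(1081 - 833\right) + 871\right) = \frac{1}{1655} - \left(248 + 871\right) = \frac{1}{1655} - 1119 = - \frac{1851944}{1655}$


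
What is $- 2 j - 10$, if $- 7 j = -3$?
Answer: $- \frac{76}{7} \approx -10.857$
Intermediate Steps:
$j = \frac{3}{7}$ ($j = \left(- \frac{1}{7}\right) \left(-3\right) = \frac{3}{7} \approx 0.42857$)
$- 2 j - 10 = \left(-2\right) \frac{3}{7} - 10 = - \frac{6}{7} - 10 = - \frac{76}{7}$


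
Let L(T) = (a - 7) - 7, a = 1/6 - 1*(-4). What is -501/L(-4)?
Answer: 3006/59 ≈ 50.949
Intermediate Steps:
a = 25/6 (a = ⅙ + 4 = 25/6 ≈ 4.1667)
L(T) = -59/6 (L(T) = (25/6 - 7) - 7 = -17/6 - 7 = -59/6)
-501/L(-4) = -501/(-59/6) = -501*(-6/59) = 3006/59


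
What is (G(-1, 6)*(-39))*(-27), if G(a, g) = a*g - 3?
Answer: -9477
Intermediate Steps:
G(a, g) = -3 + a*g
(G(-1, 6)*(-39))*(-27) = ((-3 - 1*6)*(-39))*(-27) = ((-3 - 6)*(-39))*(-27) = -9*(-39)*(-27) = 351*(-27) = -9477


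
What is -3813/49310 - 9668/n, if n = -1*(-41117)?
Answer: -633508201/2027479270 ≈ -0.31246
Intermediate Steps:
n = 41117
-3813/49310 - 9668/n = -3813/49310 - 9668/41117 = -633508201/2027479270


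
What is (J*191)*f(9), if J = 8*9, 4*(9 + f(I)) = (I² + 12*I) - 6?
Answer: 505386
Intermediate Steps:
f(I) = -21/2 + 3*I + I²/4 (f(I) = -9 + ((I² + 12*I) - 6)/4 = -9 + (-6 + I² + 12*I)/4 = -9 + (-3/2 + 3*I + I²/4) = -21/2 + 3*I + I²/4)
J = 72
(J*191)*f(9) = (72*191)*(-21/2 + 3*9 + (¼)*9²) = 13752*(-21/2 + 27 + (¼)*81) = 13752*(-21/2 + 27 + 81/4) = 13752*(147/4) = 505386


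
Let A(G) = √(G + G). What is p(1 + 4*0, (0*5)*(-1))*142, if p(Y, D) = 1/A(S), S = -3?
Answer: -71*I*√6/3 ≈ -57.971*I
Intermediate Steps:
A(G) = √2*√G (A(G) = √(2*G) = √2*√G)
p(Y, D) = -I*√6/6 (p(Y, D) = 1/(√2*√(-3)) = 1/(√2*(I*√3)) = 1/(I*√6) = -I*√6/6)
p(1 + 4*0, (0*5)*(-1))*142 = -I*√6/6*142 = -71*I*√6/3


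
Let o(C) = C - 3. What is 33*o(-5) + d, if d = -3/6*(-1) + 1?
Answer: -525/2 ≈ -262.50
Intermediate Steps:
d = 3/2 (d = -3*⅙*(-1) + 1 = -½*(-1) + 1 = ½ + 1 = 3/2 ≈ 1.5000)
o(C) = -3 + C
33*o(-5) + d = 33*(-3 - 5) + 3/2 = 33*(-8) + 3/2 = -264 + 3/2 = -525/2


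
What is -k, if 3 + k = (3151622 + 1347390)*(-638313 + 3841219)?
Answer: -14409912528869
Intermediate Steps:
k = 14409912528869 (k = -3 + (3151622 + 1347390)*(-638313 + 3841219) = -3 + 4499012*3202906 = -3 + 14409912528872 = 14409912528869)
-k = -1*14409912528869 = -14409912528869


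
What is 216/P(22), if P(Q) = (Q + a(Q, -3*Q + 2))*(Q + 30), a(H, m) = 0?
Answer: 27/143 ≈ 0.18881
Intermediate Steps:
P(Q) = Q*(30 + Q) (P(Q) = (Q + 0)*(Q + 30) = Q*(30 + Q))
216/P(22) = 216/((22*(30 + 22))) = 216/((22*52)) = 216/1144 = 216*(1/1144) = 27/143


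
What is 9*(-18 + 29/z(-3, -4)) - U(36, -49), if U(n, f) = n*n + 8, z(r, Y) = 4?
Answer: -5603/4 ≈ -1400.8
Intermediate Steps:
U(n, f) = 8 + n² (U(n, f) = n² + 8 = 8 + n²)
9*(-18 + 29/z(-3, -4)) - U(36, -49) = 9*(-18 + 29/4) - (8 + 36²) = 9*(-18 + 29*(¼)) - (8 + 1296) = 9*(-18 + 29/4) - 1*1304 = 9*(-43/4) - 1304 = -387/4 - 1304 = -5603/4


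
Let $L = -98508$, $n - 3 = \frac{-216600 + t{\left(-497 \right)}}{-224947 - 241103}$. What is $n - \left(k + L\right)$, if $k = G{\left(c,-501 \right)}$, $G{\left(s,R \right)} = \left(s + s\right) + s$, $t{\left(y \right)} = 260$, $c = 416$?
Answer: $\frac{4532963749}{46605} \approx 97264.0$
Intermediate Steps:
$n = \frac{161449}{46605}$ ($n = 3 + \frac{-216600 + 260}{-224947 - 241103} = 3 - \frac{216340}{-466050} = 3 - - \frac{21634}{46605} = 3 + \frac{21634}{46605} = \frac{161449}{46605} \approx 3.4642$)
$G{\left(s,R \right)} = 3 s$ ($G{\left(s,R \right)} = 2 s + s = 3 s$)
$k = 1248$ ($k = 3 \cdot 416 = 1248$)
$n - \left(k + L\right) = \frac{161449}{46605} - \left(1248 - 98508\right) = \frac{161449}{46605} - -97260 = \frac{161449}{46605} + 97260 = \frac{4532963749}{46605}$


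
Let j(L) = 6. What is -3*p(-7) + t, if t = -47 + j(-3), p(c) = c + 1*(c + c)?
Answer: 22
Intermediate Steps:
p(c) = 3*c (p(c) = c + 1*(2*c) = c + 2*c = 3*c)
t = -41 (t = -47 + 6 = -41)
-3*p(-7) + t = -9*(-7) - 41 = -3*(-21) - 41 = 63 - 41 = 22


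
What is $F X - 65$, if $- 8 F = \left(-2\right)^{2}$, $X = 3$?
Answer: $- \frac{133}{2} \approx -66.5$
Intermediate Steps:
$F = - \frac{1}{2}$ ($F = - \frac{\left(-2\right)^{2}}{8} = \left(- \frac{1}{8}\right) 4 = - \frac{1}{2} \approx -0.5$)
$F X - 65 = \left(- \frac{1}{2}\right) 3 - 65 = - \frac{3}{2} - 65 = - \frac{133}{2}$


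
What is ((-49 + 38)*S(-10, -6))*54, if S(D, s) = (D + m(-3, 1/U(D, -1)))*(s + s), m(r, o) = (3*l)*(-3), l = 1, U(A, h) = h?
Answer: -135432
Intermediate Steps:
m(r, o) = -9 (m(r, o) = (3*1)*(-3) = 3*(-3) = -9)
S(D, s) = 2*s*(-9 + D) (S(D, s) = (D - 9)*(s + s) = (-9 + D)*(2*s) = 2*s*(-9 + D))
((-49 + 38)*S(-10, -6))*54 = ((-49 + 38)*(2*(-6)*(-9 - 10)))*54 = -22*(-6)*(-19)*54 = -11*228*54 = -2508*54 = -135432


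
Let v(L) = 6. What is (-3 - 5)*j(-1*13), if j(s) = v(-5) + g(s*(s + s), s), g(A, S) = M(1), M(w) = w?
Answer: -56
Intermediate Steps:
g(A, S) = 1
j(s) = 7 (j(s) = 6 + 1 = 7)
(-3 - 5)*j(-1*13) = (-3 - 5)*7 = -8*7 = -56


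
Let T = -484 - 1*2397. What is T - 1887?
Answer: -4768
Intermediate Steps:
T = -2881 (T = -484 - 2397 = -2881)
T - 1887 = -2881 - 1887 = -4768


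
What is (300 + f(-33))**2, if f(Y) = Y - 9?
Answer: 66564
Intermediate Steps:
f(Y) = -9 + Y
(300 + f(-33))**2 = (300 + (-9 - 33))**2 = (300 - 42)**2 = 258**2 = 66564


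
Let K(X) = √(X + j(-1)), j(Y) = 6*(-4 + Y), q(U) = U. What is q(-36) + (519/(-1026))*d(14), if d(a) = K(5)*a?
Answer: -36 - 6055*I/171 ≈ -36.0 - 35.409*I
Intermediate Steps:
j(Y) = -24 + 6*Y
K(X) = √(-30 + X) (K(X) = √(X + (-24 + 6*(-1))) = √(X + (-24 - 6)) = √(X - 30) = √(-30 + X))
d(a) = 5*I*a (d(a) = √(-30 + 5)*a = √(-25)*a = (5*I)*a = 5*I*a)
q(-36) + (519/(-1026))*d(14) = -36 + (519/(-1026))*(5*I*14) = -36 + (519*(-1/1026))*(70*I) = -36 - 6055*I/171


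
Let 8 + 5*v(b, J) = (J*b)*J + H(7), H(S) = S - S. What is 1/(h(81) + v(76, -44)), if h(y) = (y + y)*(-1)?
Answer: 5/146318 ≈ 3.4172e-5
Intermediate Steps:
h(y) = -2*y (h(y) = (2*y)*(-1) = -2*y)
H(S) = 0
v(b, J) = -8/5 + b*J**2/5 (v(b, J) = -8/5 + ((J*b)*J + 0)/5 = -8/5 + (b*J**2 + 0)/5 = -8/5 + (b*J**2)/5 = -8/5 + b*J**2/5)
1/(h(81) + v(76, -44)) = 1/(-2*81 + (-8/5 + (1/5)*76*(-44)**2)) = 1/(-162 + (-8/5 + (1/5)*76*1936)) = 1/(-162 + (-8/5 + 147136/5)) = 1/(-162 + 147128/5) = 1/(146318/5) = 5/146318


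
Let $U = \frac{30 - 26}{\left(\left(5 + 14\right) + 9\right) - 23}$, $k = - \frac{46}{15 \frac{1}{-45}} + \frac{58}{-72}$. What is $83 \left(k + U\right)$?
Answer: $\frac{2061637}{180} \approx 11454.0$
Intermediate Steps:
$k = \frac{4939}{36}$ ($k = - \frac{46}{15 \left(- \frac{1}{45}\right)} + 58 \left(- \frac{1}{72}\right) = - \frac{46}{- \frac{1}{3}} - \frac{29}{36} = \left(-46\right) \left(-3\right) - \frac{29}{36} = 138 - \frac{29}{36} = \frac{4939}{36} \approx 137.19$)
$U = \frac{4}{5}$ ($U = \frac{4}{\left(19 + 9\right) - 23} = \frac{4}{28 - 23} = \frac{4}{5} \approx 0.8$)
$83 \left(k + U\right) = 83 \left(\frac{4939}{36} + \frac{4}{5}\right) = 83 \cdot \frac{24839}{180} = \frac{2061637}{180}$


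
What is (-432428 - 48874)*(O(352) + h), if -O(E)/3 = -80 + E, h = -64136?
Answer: 31261527504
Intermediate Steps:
O(E) = 240 - 3*E (O(E) = -3*(-80 + E) = 240 - 3*E)
(-432428 - 48874)*(O(352) + h) = (-432428 - 48874)*((240 - 3*352) - 64136) = -481302*((240 - 1056) - 64136) = -481302*(-816 - 64136) = -481302*(-64952) = 31261527504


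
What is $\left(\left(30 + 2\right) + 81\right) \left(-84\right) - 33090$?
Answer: $-42582$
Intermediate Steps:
$\left(\left(30 + 2\right) + 81\right) \left(-84\right) - 33090 = \left(32 + 81\right) \left(-84\right) - 33090 = 113 \left(-84\right) - 33090 = -9492 - 33090 = -42582$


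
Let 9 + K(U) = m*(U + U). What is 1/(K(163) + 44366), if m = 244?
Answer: 1/123901 ≈ 8.0710e-6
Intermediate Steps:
K(U) = -9 + 488*U (K(U) = -9 + 244*(U + U) = -9 + 244*(2*U) = -9 + 488*U)
1/(K(163) + 44366) = 1/((-9 + 488*163) + 44366) = 1/((-9 + 79544) + 44366) = 1/(79535 + 44366) = 1/123901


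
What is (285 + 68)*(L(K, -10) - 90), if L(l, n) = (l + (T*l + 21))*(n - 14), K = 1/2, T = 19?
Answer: -294402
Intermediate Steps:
K = ½ ≈ 0.50000
L(l, n) = (-14 + n)*(21 + 20*l) (L(l, n) = (l + (19*l + 21))*(n - 14) = (l + (21 + 19*l))*(-14 + n) = (21 + 20*l)*(-14 + n) = (-14 + n)*(21 + 20*l))
(285 + 68)*(L(K, -10) - 90) = (285 + 68)*((-294 - 280*½ + 21*(-10) + 20*(½)*(-10)) - 90) = 353*((-294 - 140 - 210 - 100) - 90) = 353*(-744 - 90) = 353*(-834) = -294402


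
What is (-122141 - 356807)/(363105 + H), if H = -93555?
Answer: -239474/134775 ≈ -1.7768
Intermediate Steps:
(-122141 - 356807)/(363105 + H) = (-122141 - 356807)/(363105 - 93555) = -478948/269550 = -478948*1/269550 = -239474/134775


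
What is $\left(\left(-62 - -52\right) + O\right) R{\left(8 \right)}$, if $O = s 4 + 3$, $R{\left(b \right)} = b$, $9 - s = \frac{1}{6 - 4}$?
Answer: $216$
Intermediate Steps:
$s = \frac{17}{2}$ ($s = 9 - \frac{1}{6 - 4} = 9 - \frac{1}{2} = \frac{17}{2} \approx 8.5$)
$O = 37$ ($O = \frac{17}{2} \cdot 4 + 3 = 34 + 3 = 37$)
$\left(\left(-62 - -52\right) + O\right) R{\left(8 \right)} = \left(\left(-62 - -52\right) + 37\right) 8 = \left(\left(-62 + 52\right) + 37\right) 8 = \left(-10 + 37\right) 8 = 27 \cdot 8 = 216$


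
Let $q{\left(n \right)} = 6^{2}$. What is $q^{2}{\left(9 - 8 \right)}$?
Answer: $1296$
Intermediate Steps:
$q{\left(n \right)} = 36$
$q^{2}{\left(9 - 8 \right)} = 36^{2} = 1296$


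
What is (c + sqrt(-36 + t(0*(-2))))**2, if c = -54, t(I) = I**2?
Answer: 2880 - 648*I ≈ 2880.0 - 648.0*I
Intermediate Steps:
(c + sqrt(-36 + t(0*(-2))))**2 = (-54 + sqrt(-36 + (0*(-2))**2))**2 = (-54 + sqrt(-36 + 0**2))**2 = (-54 + sqrt(-36 + 0))**2 = (-54 + sqrt(-36))**2 = (-54 + 6*I)**2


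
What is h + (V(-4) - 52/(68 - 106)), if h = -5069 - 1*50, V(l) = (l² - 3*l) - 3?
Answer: -96760/19 ≈ -5092.6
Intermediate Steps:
V(l) = -3 + l² - 3*l
h = -5119 (h = -5069 - 50 = -5119)
h + (V(-4) - 52/(68 - 106)) = -5119 + ((-3 + (-4)² - 3*(-4)) - 52/(68 - 106)) = -5119 + ((-3 + 16 + 12) - 52/(-38)) = -5119 + (25 - 1/38*(-52)) = -5119 + (25 + 26/19) = -5119 + 501/19 = -96760/19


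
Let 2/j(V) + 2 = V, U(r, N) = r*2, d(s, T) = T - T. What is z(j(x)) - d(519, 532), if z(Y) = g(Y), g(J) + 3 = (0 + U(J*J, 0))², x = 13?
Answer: -43859/14641 ≈ -2.9956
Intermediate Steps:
d(s, T) = 0
U(r, N) = 2*r
j(V) = 2/(-2 + V)
g(J) = -3 + 4*J⁴ (g(J) = -3 + (0 + 2*(J*J))² = -3 + (0 + 2*J²)² = -3 + (2*J²)² = -3 + 4*J⁴)
z(Y) = -3 + 4*Y⁴
z(j(x)) - d(519, 532) = (-3 + 4*(2/(-2 + 13))⁴) - 1*0 = (-3 + 4*(2/11)⁴) + 0 = (-3 + 4*(16/14641)) + 0 = (-3 + 64/14641) + 0 = -43859/14641 + 0 = -43859/14641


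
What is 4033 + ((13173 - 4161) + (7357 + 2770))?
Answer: 23172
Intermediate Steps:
4033 + ((13173 - 4161) + (7357 + 2770)) = 4033 + (9012 + 10127) = 4033 + 19139 = 23172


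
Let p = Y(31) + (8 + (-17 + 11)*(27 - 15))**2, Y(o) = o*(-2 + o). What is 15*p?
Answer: 74925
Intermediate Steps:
p = 4995 (p = 31*(-2 + 31) + (8 + (-17 + 11)*(27 - 15))**2 = 31*29 + (8 - 6*12)**2 = 899 + (8 - 72)**2 = 899 + (-64)**2 = 899 + 4096 = 4995)
15*p = 15*4995 = 74925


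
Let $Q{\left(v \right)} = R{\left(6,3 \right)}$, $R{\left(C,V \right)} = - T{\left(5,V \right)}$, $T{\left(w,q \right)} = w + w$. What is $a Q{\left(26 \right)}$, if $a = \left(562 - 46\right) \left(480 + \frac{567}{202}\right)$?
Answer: $- \frac{251619660}{101} \approx -2.4913 \cdot 10^{6}$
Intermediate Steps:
$T{\left(w,q \right)} = 2 w$
$a = \frac{25161966}{101}$ ($a = 516 \left(480 + 567 \cdot \frac{1}{202}\right) = 516 \left(480 + \frac{567}{202}\right) = 516 \cdot \frac{97527}{202} = \frac{25161966}{101} \approx 2.4913 \cdot 10^{5}$)
$R{\left(C,V \right)} = -10$ ($R{\left(C,V \right)} = - 2 \cdot 5 = \left(-1\right) 10 = -10$)
$Q{\left(v \right)} = -10$
$a Q{\left(26 \right)} = \frac{25161966}{101} \left(-10\right) = - \frac{251619660}{101}$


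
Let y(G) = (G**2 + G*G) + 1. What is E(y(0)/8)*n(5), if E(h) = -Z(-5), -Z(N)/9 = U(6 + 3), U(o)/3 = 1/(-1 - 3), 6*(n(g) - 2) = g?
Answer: -153/8 ≈ -19.125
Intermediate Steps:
n(g) = 2 + g/6
y(G) = 1 + 2*G**2 (y(G) = (G**2 + G**2) + 1 = 2*G**2 + 1 = 1 + 2*G**2)
U(o) = -3/4 (U(o) = 3/(-1 - 3) = 3/(-4) = 3*(-1/4) = -3/4)
Z(N) = 27/4 (Z(N) = -9*(-3/4) = 27/4)
E(h) = -27/4 (E(h) = -1*27/4 = -27/4)
E(y(0)/8)*n(5) = -27*(2 + (1/6)*5)/4 = -27*(2 + 5/6)/4 = -27/4*17/6 = -153/8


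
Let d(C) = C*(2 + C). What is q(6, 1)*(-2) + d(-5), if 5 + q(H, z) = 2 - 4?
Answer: 29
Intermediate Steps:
q(H, z) = -7 (q(H, z) = -5 + (2 - 4) = -5 - 2 = -7)
q(6, 1)*(-2) + d(-5) = -7*(-2) - 5*(2 - 5) = 14 - 5*(-3) = 14 + 15 = 29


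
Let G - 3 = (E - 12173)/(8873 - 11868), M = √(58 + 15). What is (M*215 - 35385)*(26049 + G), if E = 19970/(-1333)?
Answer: -736181796958923/798467 + 104024557999*√73/18569 ≈ -8.7413e+8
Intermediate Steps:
E = -19970/1333 (E = 19970*(-1/1333) = -19970/1333 ≈ -14.981)
M = √73 ≈ 8.5440
G = 28223584/3992335 (G = 3 + (-19970/1333 - 12173)/(8873 - 11868) = 3 - 16246579/1333/(-2995) = 3 - 16246579/1333*(-1/2995) = 3 + 16246579/3992335 = 28223584/3992335 ≈ 7.0694)
(M*215 - 35385)*(26049 + G) = (√73*215 - 35385)*(26049 + 28223584/3992335) = (215*√73 - 35385)*(104024557999/3992335) = (-35385 + 215*√73)*(104024557999/3992335) = -736181796958923/798467 + 104024557999*√73/18569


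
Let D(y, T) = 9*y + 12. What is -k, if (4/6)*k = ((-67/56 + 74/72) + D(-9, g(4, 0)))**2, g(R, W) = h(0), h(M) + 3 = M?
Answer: -1215289321/169344 ≈ -7176.5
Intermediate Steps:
h(M) = -3 + M
g(R, W) = -3 (g(R, W) = -3 + 0 = -3)
D(y, T) = 12 + 9*y
k = 1215289321/169344 (k = 3*((-67/56 + 74/72) + (12 + 9*(-9)))**2/2 = 3*((-67*1/56 + 74*(1/72)) + (12 - 81))**2/2 = 3*((-67/56 + 37/36) - 69)**2/2 = 3*(-85/504 - 69)**2/2 = 3*(-34861/504)**2/2 = (3/2)*(1215289321/254016) = 1215289321/169344 ≈ 7176.5)
-k = -1*1215289321/169344 = -1215289321/169344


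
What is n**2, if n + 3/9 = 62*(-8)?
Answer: 2217121/9 ≈ 2.4635e+5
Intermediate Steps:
n = -1489/3 (n = -1/3 + 62*(-8) = -1/3 - 496 = -1489/3 ≈ -496.33)
n**2 = (-1489/3)**2 = 2217121/9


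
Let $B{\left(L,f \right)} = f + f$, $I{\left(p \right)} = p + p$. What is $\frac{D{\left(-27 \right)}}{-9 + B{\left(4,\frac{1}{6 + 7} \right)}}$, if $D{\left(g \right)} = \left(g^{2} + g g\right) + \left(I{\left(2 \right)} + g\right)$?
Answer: $- \frac{3731}{23} \approx -162.22$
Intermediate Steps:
$I{\left(p \right)} = 2 p$
$B{\left(L,f \right)} = 2 f$
$D{\left(g \right)} = 4 + g + 2 g^{2}$ ($D{\left(g \right)} = \left(g^{2} + g g\right) + \left(2 \cdot 2 + g\right) = \left(g^{2} + g^{2}\right) + \left(4 + g\right) = 2 g^{2} + \left(4 + g\right) = 4 + g + 2 g^{2}$)
$\frac{D{\left(-27 \right)}}{-9 + B{\left(4,\frac{1}{6 + 7} \right)}} = \frac{4 - 27 + 2 \left(-27\right)^{2}}{-9 + \frac{2}{6 + 7}} = \frac{4 - 27 + 2 \cdot 729}{-9 + \frac{2}{13}} = \frac{4 - 27 + 1458}{-9 + 2 \cdot \frac{1}{13}} = \frac{1}{-9 + \frac{2}{13}} \cdot 1435 = \frac{1}{- \frac{115}{13}} \cdot 1435 = \left(- \frac{13}{115}\right) 1435 = - \frac{3731}{23}$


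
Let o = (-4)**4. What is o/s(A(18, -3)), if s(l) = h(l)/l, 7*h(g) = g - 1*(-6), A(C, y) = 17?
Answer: 30464/23 ≈ 1324.5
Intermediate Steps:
h(g) = 6/7 + g/7 (h(g) = (g - 1*(-6))/7 = (g + 6)/7 = (6 + g)/7 = 6/7 + g/7)
s(l) = (6/7 + l/7)/l
o = 256
o/s(A(18, -3)) = 256/(((1/7)*(6 + 17)/17)) = 256/(((1/7)*(1/17)*23)) = 256/(23/119) = 256*(119/23) = 30464/23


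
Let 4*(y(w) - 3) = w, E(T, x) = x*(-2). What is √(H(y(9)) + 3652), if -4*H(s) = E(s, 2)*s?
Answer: √14629/2 ≈ 60.475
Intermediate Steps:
E(T, x) = -2*x
y(w) = 3 + w/4
H(s) = s (H(s) = -(-2*2)*s/4 = -(-1)*s = s)
√(H(y(9)) + 3652) = √((3 + (¼)*9) + 3652) = √((3 + 9/4) + 3652) = √(21/4 + 3652) = √(14629/4) = √14629/2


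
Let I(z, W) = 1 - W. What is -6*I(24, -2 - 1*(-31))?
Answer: 168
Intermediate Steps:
-6*I(24, -2 - 1*(-31)) = -6*(1 - (-2 - 1*(-31))) = -6*(1 - (-2 + 31)) = -6*(1 - 1*29) = -6*(1 - 29) = -6*(-28) = 168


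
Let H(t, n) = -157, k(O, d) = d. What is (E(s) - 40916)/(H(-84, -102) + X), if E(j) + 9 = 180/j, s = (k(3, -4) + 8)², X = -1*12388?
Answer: 32731/10036 ≈ 3.2614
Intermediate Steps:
X = -12388
s = 16 (s = (-4 + 8)² = 4² = 16)
E(j) = -9 + 180/j
(E(s) - 40916)/(H(-84, -102) + X) = ((-9 + 180/16) - 40916)/(-157 - 12388) = ((-9 + 180*(1/16)) - 40916)/(-12545) = ((-9 + 45/4) - 40916)*(-1/12545) = (9/4 - 40916)*(-1/12545) = -163655/4*(-1/12545) = 32731/10036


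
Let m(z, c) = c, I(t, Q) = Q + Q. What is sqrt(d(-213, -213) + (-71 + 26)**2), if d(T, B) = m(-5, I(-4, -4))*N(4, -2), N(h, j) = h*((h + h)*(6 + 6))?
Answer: I*sqrt(1047) ≈ 32.357*I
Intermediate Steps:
I(t, Q) = 2*Q
N(h, j) = 24*h**2 (N(h, j) = h*((2*h)*12) = h*(24*h) = 24*h**2)
d(T, B) = -3072 (d(T, B) = (2*(-4))*(24*4**2) = -192*16 = -8*384 = -3072)
sqrt(d(-213, -213) + (-71 + 26)**2) = sqrt(-3072 + (-71 + 26)**2) = sqrt(-3072 + (-45)**2) = sqrt(-3072 + 2025) = sqrt(-1047) = I*sqrt(1047)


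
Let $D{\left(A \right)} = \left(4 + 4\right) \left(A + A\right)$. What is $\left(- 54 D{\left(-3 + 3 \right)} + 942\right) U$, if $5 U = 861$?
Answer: $\frac{811062}{5} \approx 1.6221 \cdot 10^{5}$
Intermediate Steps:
$U = \frac{861}{5}$ ($U = \frac{1}{5} \cdot 861 = \frac{861}{5} \approx 172.2$)
$D{\left(A \right)} = 16 A$ ($D{\left(A \right)} = 8 \cdot 2 A = 16 A$)
$\left(- 54 D{\left(-3 + 3 \right)} + 942\right) U = \left(- 54 \cdot 16 \left(-3 + 3\right) + 942\right) \frac{861}{5} = \left(- 54 \cdot 16 \cdot 0 + 942\right) \frac{861}{5} = \left(\left(-54\right) 0 + 942\right) \frac{861}{5} = \left(0 + 942\right) \frac{861}{5} = 942 \cdot \frac{861}{5} = \frac{811062}{5}$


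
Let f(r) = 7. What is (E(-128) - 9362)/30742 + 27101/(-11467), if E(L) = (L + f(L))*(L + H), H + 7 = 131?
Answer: -467471484/176259257 ≈ -2.6522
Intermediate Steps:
H = 124 (H = -7 + 131 = 124)
E(L) = (7 + L)*(124 + L) (E(L) = (L + 7)*(L + 124) = (7 + L)*(124 + L))
(E(-128) - 9362)/30742 + 27101/(-11467) = ((868 + (-128)**2 + 131*(-128)) - 9362)/30742 + 27101/(-11467) = ((868 + 16384 - 16768) - 9362)*(1/30742) + 27101*(-1/11467) = (484 - 9362)*(1/30742) - 27101/11467 = -8878*1/30742 - 27101/11467 = -4439/15371 - 27101/11467 = -467471484/176259257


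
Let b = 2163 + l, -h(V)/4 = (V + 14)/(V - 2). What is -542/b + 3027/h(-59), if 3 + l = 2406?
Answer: -46844209/45660 ≈ -1025.9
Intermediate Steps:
l = 2403 (l = -3 + 2406 = 2403)
h(V) = -4*(14 + V)/(-2 + V) (h(V) = -4*(V + 14)/(V - 2) = -4*(14 + V)/(-2 + V))
b = 4566 (b = 2163 + 2403 = 4566)
-542/b + 3027/h(-59) = -542/4566 + 3027/((4*(-14 - 1*(-59))/(-2 - 59))) = -542*1/4566 + 3027/((4*(-14 + 59)/(-61))) = -271/2283 + 3027/((4*(-1/61)*45)) = -271/2283 + 3027/(-180/61) = -271/2283 + 3027*(-61/180) = -271/2283 - 61549/60 = -46844209/45660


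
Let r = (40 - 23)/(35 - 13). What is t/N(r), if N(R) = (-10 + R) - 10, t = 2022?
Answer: -14828/141 ≈ -105.16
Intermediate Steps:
r = 17/22 ≈ 0.77273
N(R) = -20 + R
t/N(r) = 2022/(-20 + 17/22) = 2022/(-423/22) = 2022*(-22/423) = -14828/141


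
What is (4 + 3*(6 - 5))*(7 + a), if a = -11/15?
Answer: 658/15 ≈ 43.867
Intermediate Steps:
a = -11/15 (a = -11*1/15 = -11/15 ≈ -0.73333)
(4 + 3*(6 - 5))*(7 + a) = (4 + 3*(6 - 5))*(7 - 11/15) = (4 + 3*1)*(94/15) = (4 + 3)*(94/15) = 7*(94/15) = 658/15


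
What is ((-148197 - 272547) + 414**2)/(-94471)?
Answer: 249348/94471 ≈ 2.6394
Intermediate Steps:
((-148197 - 272547) + 414**2)/(-94471) = (-420744 + 171396)*(-1/94471) = -249348*(-1/94471) = 249348/94471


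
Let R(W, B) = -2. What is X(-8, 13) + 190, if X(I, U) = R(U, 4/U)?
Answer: 188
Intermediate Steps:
X(I, U) = -2
X(-8, 13) + 190 = -2 + 190 = 188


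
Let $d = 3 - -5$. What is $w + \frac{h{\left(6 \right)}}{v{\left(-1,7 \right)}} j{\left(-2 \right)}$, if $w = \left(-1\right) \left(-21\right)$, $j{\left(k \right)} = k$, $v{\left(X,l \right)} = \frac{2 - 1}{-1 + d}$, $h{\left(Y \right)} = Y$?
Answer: $-63$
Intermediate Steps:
$d = 8$ ($d = 3 + 5 = 8$)
$v{\left(X,l \right)} = \frac{1}{7}$ ($v{\left(X,l \right)} = \frac{2 - 1}{-1 + 8} = 1 \cdot \frac{1}{7} = \frac{1}{7}$)
$w = 21$
$w + \frac{h{\left(6 \right)}}{v{\left(-1,7 \right)}} j{\left(-2 \right)} = 21 + 6 \frac{1}{\frac{1}{7}} \left(-2\right) = 21 + 6 \cdot 7 \left(-2\right) = 21 + 42 \left(-2\right) = 21 - 84 = -63$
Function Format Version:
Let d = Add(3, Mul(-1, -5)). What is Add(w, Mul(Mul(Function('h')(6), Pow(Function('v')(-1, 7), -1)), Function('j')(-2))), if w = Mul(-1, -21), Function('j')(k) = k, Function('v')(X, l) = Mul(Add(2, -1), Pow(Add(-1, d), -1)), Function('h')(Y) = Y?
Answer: -63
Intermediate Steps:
d = 8 (d = Add(3, 5) = 8)
Function('v')(X, l) = Rational(1, 7) (Function('v')(X, l) = Mul(Add(2, -1), Pow(Add(-1, 8), -1)) = Mul(1, Pow(7, -1)) = Mul(1, Rational(1, 7)) = Rational(1, 7))
w = 21
Add(w, Mul(Mul(Function('h')(6), Pow(Function('v')(-1, 7), -1)), Function('j')(-2))) = Add(21, Mul(Mul(6, Pow(Rational(1, 7), -1)), -2)) = Add(21, Mul(Mul(6, 7), -2)) = Add(21, Mul(42, -2)) = Add(21, -84) = -63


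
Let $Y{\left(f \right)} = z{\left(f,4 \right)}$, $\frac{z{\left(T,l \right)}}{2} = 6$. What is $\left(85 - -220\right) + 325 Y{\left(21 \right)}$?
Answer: $4205$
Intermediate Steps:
$z{\left(T,l \right)} = 12$ ($z{\left(T,l \right)} = 2 \cdot 6 = 12$)
$Y{\left(f \right)} = 12$
$\left(85 - -220\right) + 325 Y{\left(21 \right)} = \left(85 - -220\right) + 325 \cdot 12 = \left(85 + 220\right) + 3900 = 305 + 3900 = 4205$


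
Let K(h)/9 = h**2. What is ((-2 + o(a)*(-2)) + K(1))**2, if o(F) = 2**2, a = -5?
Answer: 1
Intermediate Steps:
o(F) = 4
K(h) = 9*h**2
((-2 + o(a)*(-2)) + K(1))**2 = ((-2 + 4*(-2)) + 9*1**2)**2 = ((-2 - 8) + 9*1)**2 = (-10 + 9)**2 = (-1)**2 = 1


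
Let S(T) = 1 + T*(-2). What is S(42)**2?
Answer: 6889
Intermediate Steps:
S(T) = 1 - 2*T
S(42)**2 = (1 - 2*42)**2 = (1 - 84)**2 = (-83)**2 = 6889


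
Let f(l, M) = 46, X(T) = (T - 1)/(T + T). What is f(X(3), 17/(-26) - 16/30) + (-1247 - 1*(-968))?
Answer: -233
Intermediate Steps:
X(T) = (-1 + T)/(2*T) (X(T) = (-1 + T)/((2*T)) = (-1 + T)*(1/(2*T)) = (-1 + T)/(2*T))
f(X(3), 17/(-26) - 16/30) + (-1247 - 1*(-968)) = 46 + (-1247 - 1*(-968)) = 46 + (-1247 + 968) = 46 - 279 = -233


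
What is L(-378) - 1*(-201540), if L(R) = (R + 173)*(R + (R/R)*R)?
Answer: 356520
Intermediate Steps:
L(R) = 2*R*(173 + R) (L(R) = (173 + R)*(R + 1*R) = (173 + R)*(R + R) = (173 + R)*(2*R) = 2*R*(173 + R))
L(-378) - 1*(-201540) = 2*(-378)*(173 - 378) - 1*(-201540) = 2*(-378)*(-205) + 201540 = 154980 + 201540 = 356520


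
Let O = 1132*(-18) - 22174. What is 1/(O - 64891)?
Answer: -1/107441 ≈ -9.3074e-6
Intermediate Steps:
O = -42550 (O = -20376 - 22174 = -42550)
1/(O - 64891) = 1/(-42550 - 64891) = 1/(-107441) = -1/107441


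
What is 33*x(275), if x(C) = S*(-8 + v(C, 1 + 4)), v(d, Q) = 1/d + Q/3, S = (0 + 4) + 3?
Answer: -36554/25 ≈ -1462.2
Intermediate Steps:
S = 7 (S = 4 + 3 = 7)
v(d, Q) = 1/d + Q/3 (v(d, Q) = 1/d + Q*(⅓) = 1/d + Q/3)
x(C) = -133/3 + 7/C (x(C) = 7*(-8 + (1/C + (1 + 4)/3)) = 7*(-8 + (1/C + (⅓)*5)) = 7*(-8 + (1/C + 5/3)) = 7*(-8 + (5/3 + 1/C)) = 7*(-19/3 + 1/C) = -133/3 + 7/C)
33*x(275) = 33*(-133/3 + 7/275) = 33*(-36554/825) = -36554/25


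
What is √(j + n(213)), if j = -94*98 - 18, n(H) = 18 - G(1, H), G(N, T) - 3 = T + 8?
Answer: 2*I*√2359 ≈ 97.139*I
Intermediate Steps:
G(N, T) = 11 + T (G(N, T) = 3 + (T + 8) = 3 + (8 + T) = 11 + T)
n(H) = 7 - H (n(H) = 18 - (11 + H) = 18 + (-11 - H) = 7 - H)
j = -9230 (j = -9212 - 18 = -9230)
√(j + n(213)) = √(-9230 + (7 - 1*213)) = √(-9230 + (7 - 213)) = √(-9230 - 206) = √(-9436) = 2*I*√2359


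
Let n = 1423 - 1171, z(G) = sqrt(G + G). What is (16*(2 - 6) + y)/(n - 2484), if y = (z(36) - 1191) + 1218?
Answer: 37/2232 - sqrt(2)/372 ≈ 0.012775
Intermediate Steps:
z(G) = sqrt(2)*sqrt(G) (z(G) = sqrt(2*G) = sqrt(2)*sqrt(G))
n = 252
y = 27 + 6*sqrt(2) (y = (sqrt(2)*sqrt(36) - 1191) + 1218 = (sqrt(2)*6 - 1191) + 1218 = (6*sqrt(2) - 1191) + 1218 = (-1191 + 6*sqrt(2)) + 1218 = 27 + 6*sqrt(2) ≈ 35.485)
(16*(2 - 6) + y)/(n - 2484) = (16*(2 - 6) + (27 + 6*sqrt(2)))/(252 - 2484) = (16*(-4) + (27 + 6*sqrt(2)))/(-2232) = (-64 + (27 + 6*sqrt(2)))*(-1/2232) = (-37 + 6*sqrt(2))*(-1/2232) = 37/2232 - sqrt(2)/372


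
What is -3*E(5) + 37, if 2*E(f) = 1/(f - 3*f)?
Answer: 743/20 ≈ 37.150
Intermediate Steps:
E(f) = -1/(4*f) (E(f) = 1/(2*(f - 3*f)) = 1/(2*((-2*f))) = (-1/(2*f))/2 = -1/(4*f))
-3*E(5) + 37 = -(-3)/(4*5) + 37 = -3*(-1/20) + 37 = 3/20 + 37 = 743/20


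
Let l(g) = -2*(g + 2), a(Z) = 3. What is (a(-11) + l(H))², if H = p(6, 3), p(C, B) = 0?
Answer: 1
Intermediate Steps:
H = 0
l(g) = -4 - 2*g (l(g) = -2*(2 + g) = -4 - 2*g)
(a(-11) + l(H))² = (3 + (-4 - 2*0))² = (3 + (-4 + 0))² = (3 - 4)² = (-1)² = 1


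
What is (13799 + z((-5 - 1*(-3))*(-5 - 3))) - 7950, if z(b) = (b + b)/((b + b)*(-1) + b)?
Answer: 5847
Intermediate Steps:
z(b) = -2 (z(b) = (2*b)/((2*b)*(-1) + b) = (2*b)/(-2*b + b) = (2*b)/((-b)) = (2*b)*(-1/b) = -2)
(13799 + z((-5 - 1*(-3))*(-5 - 3))) - 7950 = (13799 - 2) - 7950 = 13797 - 7950 = 5847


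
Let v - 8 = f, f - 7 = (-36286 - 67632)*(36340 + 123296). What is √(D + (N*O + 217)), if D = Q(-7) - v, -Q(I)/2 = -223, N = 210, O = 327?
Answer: 7*√338553534 ≈ 1.2880e+5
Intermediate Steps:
f = -16589053841 (f = 7 + (-36286 - 67632)*(36340 + 123296) = 7 - 103918*159636 = 7 - 16589053848 = -16589053841)
v = -16589053833 (v = 8 - 16589053841 = -16589053833)
Q(I) = 446 (Q(I) = -2*(-223) = 446)
D = 16589054279 (D = 446 - 1*(-16589053833) = 446 + 16589053833 = 16589054279)
√(D + (N*O + 217)) = √(16589054279 + (210*327 + 217)) = √(16589054279 + (68670 + 217)) = √(16589054279 + 68887) = √16589123166 = 7*√338553534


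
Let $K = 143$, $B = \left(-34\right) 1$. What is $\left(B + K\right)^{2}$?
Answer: $11881$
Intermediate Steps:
$B = -34$
$\left(B + K\right)^{2} = \left(-34 + 143\right)^{2} = 109^{2} = 11881$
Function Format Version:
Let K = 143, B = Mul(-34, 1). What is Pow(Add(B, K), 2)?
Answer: 11881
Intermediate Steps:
B = -34
Pow(Add(B, K), 2) = Pow(Add(-34, 143), 2) = Pow(109, 2) = 11881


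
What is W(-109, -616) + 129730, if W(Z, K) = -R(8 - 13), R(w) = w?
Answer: 129735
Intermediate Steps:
W(Z, K) = 5 (W(Z, K) = -(8 - 13) = -1*(-5) = 5)
W(-109, -616) + 129730 = 5 + 129730 = 129735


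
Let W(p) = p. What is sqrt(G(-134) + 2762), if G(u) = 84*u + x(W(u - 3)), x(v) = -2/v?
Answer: 2*I*sqrt(39855903)/137 ≈ 92.163*I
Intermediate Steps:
G(u) = -2/(-3 + u) + 84*u (G(u) = 84*u - 2/(u - 3) = 84*u - 2/(-3 + u) = -2/(-3 + u) + 84*u)
sqrt(G(-134) + 2762) = sqrt(2*(-1 + 42*(-134)*(-3 - 134))/(-3 - 134) + 2762) = sqrt(2*(-1 + 42*(-134)*(-137))/(-137) + 2762) = sqrt(2*(-1/137)*(-1 + 771036) + 2762) = sqrt(2*(-1/137)*771035 + 2762) = sqrt(-1542070/137 + 2762) = sqrt(-1163676/137) = 2*I*sqrt(39855903)/137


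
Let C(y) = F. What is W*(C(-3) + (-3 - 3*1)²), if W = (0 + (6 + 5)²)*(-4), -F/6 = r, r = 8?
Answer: 5808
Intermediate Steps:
F = -48 (F = -6*8 = -48)
W = -484 (W = (0 + 11²)*(-4) = (0 + 121)*(-4) = 121*(-4) = -484)
C(y) = -48
W*(C(-3) + (-3 - 3*1)²) = -484*(-48 + (-3 - 3*1)²) = -484*(-48 + (-3 - 3)²) = -484*(-48 + (-6)²) = -484*(-48 + 36) = -484*(-12) = 5808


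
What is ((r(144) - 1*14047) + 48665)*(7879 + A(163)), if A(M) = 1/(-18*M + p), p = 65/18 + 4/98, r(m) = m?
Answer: 707886502887382/2584567 ≈ 2.7389e+8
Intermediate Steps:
p = 3221/882 (p = 65*(1/18) + 4*(1/98) = 65/18 + 2/49 = 3221/882 ≈ 3.6519)
A(M) = 1/(3221/882 - 18*M) (A(M) = 1/(-18*M + 3221/882) = 1/(3221/882 - 18*M))
((r(144) - 1*14047) + 48665)*(7879 + A(163)) = ((144 - 1*14047) + 48665)*(7879 - 882/(-3221 + 15876*163)) = ((144 - 14047) + 48665)*(7879 - 882/(-3221 + 2587788)) = (-13903 + 48665)*(7879 - 882/2584567) = 34762*(7879 - 882*1/2584567) = 34762*(7879 - 882/2584567) = 34762*(20363802511/2584567) = 707886502887382/2584567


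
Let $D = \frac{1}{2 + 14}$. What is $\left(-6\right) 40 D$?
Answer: $-15$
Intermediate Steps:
$D = \frac{1}{16} \approx 0.0625$
$\left(-6\right) 40 D = \left(-6\right) 40 \cdot \frac{1}{16} = \left(-240\right) \frac{1}{16} = -15$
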